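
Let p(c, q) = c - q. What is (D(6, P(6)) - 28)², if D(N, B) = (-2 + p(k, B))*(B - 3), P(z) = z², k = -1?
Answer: 1729225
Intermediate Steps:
D(N, B) = (-3 + B)*(-3 - B) (D(N, B) = (-2 + (-1 - B))*(B - 3) = (-3 - B)*(-3 + B) = (-3 + B)*(-3 - B))
(D(6, P(6)) - 28)² = ((9 - (6²)²) - 28)² = ((9 - 1*36²) - 28)² = ((9 - 1*1296) - 28)² = ((9 - 1296) - 28)² = (-1287 - 28)² = (-1315)² = 1729225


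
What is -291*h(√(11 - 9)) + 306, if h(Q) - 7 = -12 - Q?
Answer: 1761 + 291*√2 ≈ 2172.5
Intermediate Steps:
h(Q) = -5 - Q (h(Q) = 7 + (-12 - Q) = -5 - Q)
-291*h(√(11 - 9)) + 306 = -291*(-5 - √(11 - 9)) + 306 = -291*(-5 - √2) + 306 = (1455 + 291*√2) + 306 = 1761 + 291*√2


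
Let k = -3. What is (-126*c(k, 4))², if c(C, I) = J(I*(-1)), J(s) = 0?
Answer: 0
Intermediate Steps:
c(C, I) = 0
(-126*c(k, 4))² = (-126*0)² = 0² = 0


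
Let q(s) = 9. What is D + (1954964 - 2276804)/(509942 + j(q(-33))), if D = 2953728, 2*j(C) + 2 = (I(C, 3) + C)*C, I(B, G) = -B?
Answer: 1506226688208/509941 ≈ 2.9537e+6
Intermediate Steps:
j(C) = -1 (j(C) = -1 + ((-C + C)*C)/2 = -1 + (0*C)/2 = -1 + (½)*0 = -1 + 0 = -1)
D + (1954964 - 2276804)/(509942 + j(q(-33))) = 2953728 + (1954964 - 2276804)/(509942 - 1) = 2953728 - 321840/509941 = 1506226688208/509941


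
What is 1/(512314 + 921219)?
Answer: 1/1433533 ≈ 6.9758e-7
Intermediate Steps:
1/(512314 + 921219) = 1/1433533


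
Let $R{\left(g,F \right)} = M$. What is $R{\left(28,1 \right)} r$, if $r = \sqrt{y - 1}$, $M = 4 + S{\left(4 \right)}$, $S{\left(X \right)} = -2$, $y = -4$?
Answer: $2 i \sqrt{5} \approx 4.4721 i$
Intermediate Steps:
$M = 2$ ($M = 4 - 2 = 2$)
$R{\left(g,F \right)} = 2$
$r = i \sqrt{5}$ ($r = \sqrt{-4 - 1} = \sqrt{-5} = i \sqrt{5} \approx 2.2361 i$)
$R{\left(28,1 \right)} r = 2 i \sqrt{5}$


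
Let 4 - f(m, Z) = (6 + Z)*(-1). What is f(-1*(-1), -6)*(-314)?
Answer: -1256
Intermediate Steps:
f(m, Z) = 10 + Z (f(m, Z) = 4 - (6 + Z)*(-1) = 4 - (-6 - Z) = 4 + (6 + Z) = 10 + Z)
f(-1*(-1), -6)*(-314) = (10 - 6)*(-314) = 4*(-314) = -1256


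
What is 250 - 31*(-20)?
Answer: 870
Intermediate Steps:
250 - 31*(-20) = 250 - 1*(-620) = 250 + 620 = 870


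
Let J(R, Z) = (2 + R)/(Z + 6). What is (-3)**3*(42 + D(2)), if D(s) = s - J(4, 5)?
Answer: -12906/11 ≈ -1173.3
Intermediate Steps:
J(R, Z) = (2 + R)/(6 + Z)
D(s) = -6/11 + s (D(s) = s - (2 + 4)/(6 + 5) = s - 6/11 = -6/11 + s)
(-3)**3*(42 + D(2)) = (-3)**3*(42 + (-6/11 + 2)) = -27*(42 + 16/11) = -27*478/11 = -12906/11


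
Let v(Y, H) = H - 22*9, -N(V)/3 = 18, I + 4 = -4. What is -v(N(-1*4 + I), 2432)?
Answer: -2234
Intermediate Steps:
I = -8 (I = -4 - 4 = -8)
N(V) = -54 (N(V) = -3*18 = -54)
v(Y, H) = -198 + H (v(Y, H) = H - 198 = -198 + H)
-v(N(-1*4 + I), 2432) = -(-198 + 2432) = -1*2234 = -2234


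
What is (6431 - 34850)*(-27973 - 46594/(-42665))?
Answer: 33915844215969/42665 ≈ 7.9493e+8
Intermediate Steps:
(6431 - 34850)*(-27973 - 46594/(-42665)) = -28419*(-27973 - 46594*(-1/42665)) = -28419*(-27973 + 46594/42665) = -28419*(-1193421451/42665) = 33915844215969/42665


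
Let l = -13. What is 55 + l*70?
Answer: -855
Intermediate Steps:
55 + l*70 = 55 - 13*70 = 55 - 910 = -855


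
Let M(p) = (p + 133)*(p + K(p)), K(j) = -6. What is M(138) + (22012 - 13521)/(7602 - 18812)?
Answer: 400995629/11210 ≈ 35771.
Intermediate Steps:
M(p) = (-6 + p)*(133 + p) (M(p) = (p + 133)*(p - 6) = (133 + p)*(-6 + p) = (-6 + p)*(133 + p))
M(138) + (22012 - 13521)/(7602 - 18812) = (-798 + 138² + 127*138) + (22012 - 13521)/(7602 - 18812) = (-798 + 19044 + 17526) + 8491/(-11210) = 35772 + 8491*(-1/11210) = 35772 - 8491/11210 = 400995629/11210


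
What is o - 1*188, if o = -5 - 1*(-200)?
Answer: 7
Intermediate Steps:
o = 195 (o = -5 + 200 = 195)
o - 1*188 = 195 - 1*188 = 195 - 188 = 7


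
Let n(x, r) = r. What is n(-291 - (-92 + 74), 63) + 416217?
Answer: 416280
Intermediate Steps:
n(-291 - (-92 + 74), 63) + 416217 = 63 + 416217 = 416280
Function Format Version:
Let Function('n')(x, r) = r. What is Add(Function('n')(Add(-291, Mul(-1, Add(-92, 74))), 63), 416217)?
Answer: 416280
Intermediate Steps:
Add(Function('n')(Add(-291, Mul(-1, Add(-92, 74))), 63), 416217) = Add(63, 416217) = 416280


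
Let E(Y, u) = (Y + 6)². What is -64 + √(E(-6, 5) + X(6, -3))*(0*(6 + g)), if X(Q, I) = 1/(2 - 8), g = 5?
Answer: -64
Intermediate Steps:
E(Y, u) = (6 + Y)²
X(Q, I) = -⅙ (X(Q, I) = 1/(-6) = -⅙)
-64 + √(E(-6, 5) + X(6, -3))*(0*(6 + g)) = -64 + √((6 - 6)² - ⅙)*(0*(6 + 5)) = -64 + √(0² - ⅙)*(0*11) = -64 + √(0 - ⅙)*0 = -64 + √(-⅙)*0 = -64 + (I*√6/6)*0 = -64 + 0 = -64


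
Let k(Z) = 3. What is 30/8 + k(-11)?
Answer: 27/4 ≈ 6.7500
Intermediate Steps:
30/8 + k(-11) = 30/8 + 3 = 30*(1/8) + 3 = 15/4 + 3 = 27/4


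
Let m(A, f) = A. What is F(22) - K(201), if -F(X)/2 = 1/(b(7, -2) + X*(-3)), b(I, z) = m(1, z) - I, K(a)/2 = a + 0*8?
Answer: -14471/36 ≈ -401.97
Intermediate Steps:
K(a) = 2*a (K(a) = 2*(a + 0*8) = 2*(a + 0) = 2*a)
b(I, z) = 1 - I
F(X) = -2/(-6 - 3*X) (F(X) = -2/((1 - 1*7) + X*(-3)) = -2/((1 - 7) - 3*X) = -2/(-6 - 3*X))
F(22) - K(201) = 2/(3*(2 + 22)) - 2*201 = (2/3)/24 - 1*402 = (2/3)*(1/24) - 402 = 1/36 - 402 = -14471/36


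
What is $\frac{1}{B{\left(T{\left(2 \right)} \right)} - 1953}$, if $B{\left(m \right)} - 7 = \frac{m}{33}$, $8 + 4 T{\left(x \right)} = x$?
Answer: $- \frac{22}{42813} \approx -0.00051386$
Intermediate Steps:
$T{\left(x \right)} = -2 + \frac{x}{4}$
$B{\left(m \right)} = 7 + \frac{m}{33}$
$\frac{1}{B{\left(T{\left(2 \right)} \right)} - 1953} = \frac{1}{\left(7 + \frac{-2 + \frac{1}{4} \cdot 2}{33}\right) - 1953} = \frac{1}{\left(7 + \frac{-2 + \frac{1}{2}}{33}\right) - 1953} = \frac{1}{\left(7 + \frac{1}{33} \left(- \frac{3}{2}\right)\right) - 1953} = \frac{1}{\left(7 - \frac{1}{22}\right) - 1953} = \frac{1}{\frac{153}{22} - 1953} = \frac{1}{- \frac{42813}{22}} = - \frac{22}{42813}$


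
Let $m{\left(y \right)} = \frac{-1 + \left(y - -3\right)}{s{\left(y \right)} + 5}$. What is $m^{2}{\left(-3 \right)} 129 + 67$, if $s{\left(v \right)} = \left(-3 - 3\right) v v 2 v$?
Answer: $\frac{7252276}{108241} \approx 67.001$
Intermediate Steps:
$s{\left(v \right)} = - 12 v^{3}$ ($s{\left(v \right)} = - 6 v 2 v v = - 6 \cdot 2 v^{2} v = - 6 \cdot 2 v^{3} = - 12 v^{3}$)
$m{\left(y \right)} = \frac{2 + y}{5 - 12 y^{3}}$ ($m{\left(y \right)} = \frac{-1 + \left(y - -3\right)}{- 12 y^{3} + 5} = \frac{-1 + \left(y + 3\right)}{5 - 12 y^{3}} = \frac{-1 + \left(3 + y\right)}{5 - 12 y^{3}} = \frac{2 + y}{5 - 12 y^{3}}$)
$m^{2}{\left(-3 \right)} 129 + 67 = \left(\frac{-2 - -3}{-5 + 12 \left(-3\right)^{3}}\right)^{2} \cdot 129 + 67 = \left(\frac{-2 + 3}{-5 + 12 \left(-27\right)}\right)^{2} \cdot 129 + 67 = \left(\frac{1}{-5 - 324} \cdot 1\right)^{2} \cdot 129 + 67 = \left(\frac{1}{-329} \cdot 1\right)^{2} \cdot 129 + 67 = \left(\left(- \frac{1}{329}\right) 1\right)^{2} \cdot 129 + 67 = \left(- \frac{1}{329}\right)^{2} \cdot 129 + 67 = \frac{1}{108241} \cdot 129 + 67 = \frac{129}{108241} + 67 = \frac{7252276}{108241}$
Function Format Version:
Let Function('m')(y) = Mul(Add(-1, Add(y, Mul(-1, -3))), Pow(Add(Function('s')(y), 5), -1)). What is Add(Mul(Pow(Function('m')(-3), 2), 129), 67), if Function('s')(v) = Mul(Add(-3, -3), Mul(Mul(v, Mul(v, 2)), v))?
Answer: Rational(7252276, 108241) ≈ 67.001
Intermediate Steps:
Function('s')(v) = Mul(-12, Pow(v, 3)) (Function('s')(v) = Mul(-6, Mul(Mul(v, Mul(2, v)), v)) = Mul(-6, Mul(Mul(2, Pow(v, 2)), v)) = Mul(-6, Mul(2, Pow(v, 3))) = Mul(-12, Pow(v, 3)))
Function('m')(y) = Mul(Pow(Add(5, Mul(-12, Pow(y, 3))), -1), Add(2, y)) (Function('m')(y) = Mul(Add(-1, Add(y, Mul(-1, -3))), Pow(Add(Mul(-12, Pow(y, 3)), 5), -1)) = Mul(Add(-1, Add(y, 3)), Pow(Add(5, Mul(-12, Pow(y, 3))), -1)) = Mul(Add(-1, Add(3, y)), Pow(Add(5, Mul(-12, Pow(y, 3))), -1)) = Mul(Add(2, y), Pow(Add(5, Mul(-12, Pow(y, 3))), -1)) = Mul(Pow(Add(5, Mul(-12, Pow(y, 3))), -1), Add(2, y)))
Add(Mul(Pow(Function('m')(-3), 2), 129), 67) = Add(Mul(Pow(Mul(Pow(Add(-5, Mul(12, Pow(-3, 3))), -1), Add(-2, Mul(-1, -3))), 2), 129), 67) = Add(Mul(Pow(Mul(Pow(Add(-5, Mul(12, -27)), -1), Add(-2, 3)), 2), 129), 67) = Add(Mul(Pow(Mul(Pow(Add(-5, -324), -1), 1), 2), 129), 67) = Add(Mul(Pow(Mul(Pow(-329, -1), 1), 2), 129), 67) = Add(Mul(Pow(Mul(Rational(-1, 329), 1), 2), 129), 67) = Add(Mul(Pow(Rational(-1, 329), 2), 129), 67) = Add(Mul(Rational(1, 108241), 129), 67) = Add(Rational(129, 108241), 67) = Rational(7252276, 108241)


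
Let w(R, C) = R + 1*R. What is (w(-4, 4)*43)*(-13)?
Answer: 4472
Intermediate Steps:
w(R, C) = 2*R (w(R, C) = R + R = 2*R)
(w(-4, 4)*43)*(-13) = ((2*(-4))*43)*(-13) = -8*43*(-13) = -344*(-13) = 4472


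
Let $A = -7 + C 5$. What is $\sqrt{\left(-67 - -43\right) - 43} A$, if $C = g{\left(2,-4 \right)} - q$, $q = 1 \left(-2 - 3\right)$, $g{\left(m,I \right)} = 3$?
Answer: $33 i \sqrt{67} \approx 270.12 i$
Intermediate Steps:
$q = -5$ ($q = 1 \left(-5\right) = -5$)
$C = 8$ ($C = 3 - -5 = 3 + 5 = 8$)
$A = 33$ ($A = -7 + 8 \cdot 5 = -7 + 40 = 33$)
$\sqrt{\left(-67 - -43\right) - 43} A = \sqrt{\left(-67 - -43\right) - 43} \cdot 33 = \sqrt{\left(-67 + 43\right) - 43} \cdot 33 = \sqrt{-24 - 43} \cdot 33 = \sqrt{-67} \cdot 33 = i \sqrt{67} \cdot 33 = 33 i \sqrt{67}$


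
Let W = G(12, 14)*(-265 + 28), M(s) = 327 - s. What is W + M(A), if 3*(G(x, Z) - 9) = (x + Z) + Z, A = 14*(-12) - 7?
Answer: -4791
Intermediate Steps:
A = -175 (A = -168 - 7 = -175)
G(x, Z) = 9 + x/3 + 2*Z/3 (G(x, Z) = 9 + ((x + Z) + Z)/3 = 9 + ((Z + x) + Z)/3 = 9 + (x + 2*Z)/3 = 9 + (x/3 + 2*Z/3) = 9 + x/3 + 2*Z/3)
W = -5293 (W = (9 + (⅓)*12 + (⅔)*14)*(-265 + 28) = (9 + 4 + 28/3)*(-237) = (67/3)*(-237) = -5293)
W + M(A) = -5293 + (327 - 1*(-175)) = -5293 + (327 + 175) = -5293 + 502 = -4791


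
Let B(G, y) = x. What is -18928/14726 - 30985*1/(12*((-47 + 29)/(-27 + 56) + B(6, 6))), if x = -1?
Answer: 6610796399/4152732 ≈ 1591.9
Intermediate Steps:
B(G, y) = -1
-18928/14726 - 30985*1/(12*((-47 + 29)/(-27 + 56) + B(6, 6))) = -18928/14726 - 30985*1/(12*((-47 + 29)/(-27 + 56) - 1)) = -18928*1/14726 - 30985*1/(12*(-18/29 - 1)) = -9464/7363 - 30985*1/(12*(-18*1/29 - 1)) = -9464/7363 - 30985*1/(12*(-18/29 - 1)) = -9464/7363 - 30985/((-47/29*12)) = -9464/7363 - 30985/(-564/29) = -9464/7363 - 30985*(-29/564) = -9464/7363 + 898565/564 = 6610796399/4152732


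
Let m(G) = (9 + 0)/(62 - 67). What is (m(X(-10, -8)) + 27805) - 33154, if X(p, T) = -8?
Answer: -26754/5 ≈ -5350.8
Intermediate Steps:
m(G) = -9/5 (m(G) = 9/(-5) = 9*(-⅕) = -9/5)
(m(X(-10, -8)) + 27805) - 33154 = (-9/5 + 27805) - 33154 = 139016/5 - 33154 = -26754/5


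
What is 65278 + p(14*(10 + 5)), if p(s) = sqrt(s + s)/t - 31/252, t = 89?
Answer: 16450025/252 + 2*sqrt(105)/89 ≈ 65278.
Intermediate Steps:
p(s) = -31/252 + sqrt(2)*sqrt(s)/89 (p(s) = sqrt(s + s)/89 - 31/252 = sqrt(2*s)*(1/89) - 31*1/252 = (sqrt(2)*sqrt(s))*(1/89) - 31/252 = sqrt(2)*sqrt(s)/89 - 31/252 = -31/252 + sqrt(2)*sqrt(s)/89)
65278 + p(14*(10 + 5)) = 65278 + (-31/252 + sqrt(2)*sqrt(14*(10 + 5))/89) = 65278 + (-31/252 + sqrt(2)*sqrt(14*15)/89) = 65278 + (-31/252 + sqrt(2)*sqrt(210)/89) = 65278 + (-31/252 + 2*sqrt(105)/89) = 16450025/252 + 2*sqrt(105)/89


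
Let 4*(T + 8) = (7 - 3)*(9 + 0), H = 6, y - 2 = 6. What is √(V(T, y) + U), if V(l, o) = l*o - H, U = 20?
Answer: √22 ≈ 4.6904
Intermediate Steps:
y = 8 (y = 2 + 6 = 8)
T = 1 (T = -8 + ((7 - 3)*(9 + 0))/4 = -8 + (4*9)/4 = -8 + (¼)*36 = -8 + 9 = 1)
V(l, o) = -6 + l*o (V(l, o) = l*o - 1*6 = l*o - 6 = -6 + l*o)
√(V(T, y) + U) = √((-6 + 1*8) + 20) = √((-6 + 8) + 20) = √(2 + 20) = √22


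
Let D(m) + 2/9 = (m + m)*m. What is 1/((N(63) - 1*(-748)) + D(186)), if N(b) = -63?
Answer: 9/628891 ≈ 1.4311e-5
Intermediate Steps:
D(m) = -2/9 + 2*m² (D(m) = -2/9 + (m + m)*m = -2/9 + (2*m)*m = -2/9 + 2*m²)
1/((N(63) - 1*(-748)) + D(186)) = 1/((-63 - 1*(-748)) + (-2/9 + 2*186²)) = 1/((-63 + 748) + (-2/9 + 2*34596)) = 1/(685 + (-2/9 + 69192)) = 1/(685 + 622726/9) = 1/(628891/9) = 9/628891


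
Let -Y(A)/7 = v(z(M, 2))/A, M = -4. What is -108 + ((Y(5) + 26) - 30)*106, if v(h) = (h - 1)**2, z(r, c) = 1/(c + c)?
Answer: -24619/40 ≈ -615.47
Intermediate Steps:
z(r, c) = 1/(2*c)
v(h) = (-1 + h)**2
Y(A) = -63/(16*A) (Y(A) = -7*(-1 + (1/2)/2)**2/A = -7*(-1 + (1/2)*(1/2))**2/A = -7*(-1 + 1/4)**2/A = -7*(-3/4)**2/A = -63/(16*A))
-108 + ((Y(5) + 26) - 30)*106 = -108 + ((-63/16/5 + 26) - 30)*106 = -108 + ((-63/16*1/5 + 26) - 30)*106 = -108 + ((-63/80 + 26) - 30)*106 = -108 + (2017/80 - 30)*106 = -108 - 383/80*106 = -108 - 20299/40 = -24619/40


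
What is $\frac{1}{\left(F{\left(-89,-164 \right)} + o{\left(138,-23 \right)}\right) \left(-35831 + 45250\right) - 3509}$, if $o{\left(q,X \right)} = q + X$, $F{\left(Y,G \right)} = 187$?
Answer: $\frac{1}{2841029} \approx 3.5199 \cdot 10^{-7}$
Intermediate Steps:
$o{\left(q,X \right)} = X + q$
$\frac{1}{\left(F{\left(-89,-164 \right)} + o{\left(138,-23 \right)}\right) \left(-35831 + 45250\right) - 3509} = \frac{1}{\left(187 + \left(-23 + 138\right)\right) \left(-35831 + 45250\right) - 3509} = \frac{1}{\left(187 + 115\right) 9419 - 3509} = \frac{1}{302 \cdot 9419 - 3509} = \frac{1}{2844538 - 3509} = \frac{1}{2841029}$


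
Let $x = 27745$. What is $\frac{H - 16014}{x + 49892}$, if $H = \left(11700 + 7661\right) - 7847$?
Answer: $- \frac{1500}{25879} \approx -0.057962$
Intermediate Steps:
$H = 11514$ ($H = 19361 - 7847 = 11514$)
$\frac{H - 16014}{x + 49892} = \frac{11514 - 16014}{27745 + 49892} = - \frac{4500}{77637} = \left(-4500\right) \frac{1}{77637} = - \frac{1500}{25879}$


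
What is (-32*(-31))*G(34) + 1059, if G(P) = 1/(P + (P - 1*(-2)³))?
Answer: 20369/19 ≈ 1072.1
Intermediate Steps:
G(P) = 1/(8 + 2*P) (G(P) = 1/(P + (P - 1*(-8))) = 1/(P + (P + 8)) = 1/(P + (8 + P)) = 1/(8 + 2*P))
(-32*(-31))*G(34) + 1059 = (-32*(-31))*(1/(2*(4 + 34))) + 1059 = 992*((½)/38) + 1059 = 992*((½)*(1/38)) + 1059 = 992*(1/76) + 1059 = 248/19 + 1059 = 20369/19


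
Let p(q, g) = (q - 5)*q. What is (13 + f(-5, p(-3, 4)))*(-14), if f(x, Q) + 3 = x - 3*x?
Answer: -280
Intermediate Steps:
p(q, g) = q*(-5 + q) (p(q, g) = (-5 + q)*q = q*(-5 + q))
f(x, Q) = -3 - 2*x (f(x, Q) = -3 + (x - 3*x) = -3 - 2*x)
(13 + f(-5, p(-3, 4)))*(-14) = (13 + (-3 - 2*(-5)))*(-14) = (13 + (-3 + 10))*(-14) = (13 + 7)*(-14) = 20*(-14) = -280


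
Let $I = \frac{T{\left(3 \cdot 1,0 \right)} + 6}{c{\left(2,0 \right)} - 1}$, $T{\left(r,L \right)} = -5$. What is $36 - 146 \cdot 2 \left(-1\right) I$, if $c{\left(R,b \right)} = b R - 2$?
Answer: $- \frac{184}{3} \approx -61.333$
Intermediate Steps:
$c{\left(R,b \right)} = -2 + R b$ ($c{\left(R,b \right)} = R b - 2 = -2 + R b$)
$I = - \frac{1}{3}$ ($I = \frac{-5 + 6}{\left(-2 + 2 \cdot 0\right) - 1} = 1 \frac{1}{\left(-2 + 0\right) - 1} = 1 \frac{1}{-2 - 1} = 1 \frac{1}{-3} = 1 \left(- \frac{1}{3}\right) = - \frac{1}{3} \approx -0.33333$)
$36 - 146 \cdot 2 \left(-1\right) I = 36 - 146 \cdot 2 \left(-1\right) \left(- \frac{1}{3}\right) = 36 - 146 \left(\left(-2\right) \left(- \frac{1}{3}\right)\right) = 36 - \frac{292}{3} = - \frac{184}{3}$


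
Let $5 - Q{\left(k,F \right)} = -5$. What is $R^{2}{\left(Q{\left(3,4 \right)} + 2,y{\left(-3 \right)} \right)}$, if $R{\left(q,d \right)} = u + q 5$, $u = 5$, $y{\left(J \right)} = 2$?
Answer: $4225$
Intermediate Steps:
$Q{\left(k,F \right)} = 10$ ($Q{\left(k,F \right)} = 5 - -5 = 5 + 5 = 10$)
$R{\left(q,d \right)} = 5 + 5 q$ ($R{\left(q,d \right)} = 5 + q 5 = 5 + 5 q$)
$R^{2}{\left(Q{\left(3,4 \right)} + 2,y{\left(-3 \right)} \right)} = \left(5 + 5 \left(10 + 2\right)\right)^{2} = \left(5 + 5 \cdot 12\right)^{2} = \left(5 + 60\right)^{2} = 65^{2} = 4225$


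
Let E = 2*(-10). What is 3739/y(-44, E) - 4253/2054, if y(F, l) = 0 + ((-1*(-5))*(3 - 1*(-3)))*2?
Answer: 3712363/61620 ≈ 60.246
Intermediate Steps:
E = -20
y(F, l) = 60 (y(F, l) = 0 + (5*(3 + 3))*2 = 0 + (5*6)*2 = 0 + 30*2 = 0 + 60 = 60)
3739/y(-44, E) - 4253/2054 = 3739/60 - 4253/2054 = 3712363/61620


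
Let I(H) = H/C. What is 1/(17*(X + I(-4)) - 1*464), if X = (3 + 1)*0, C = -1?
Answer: -1/396 ≈ -0.0025253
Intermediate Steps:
I(H) = -H (I(H) = H/(-1) = H*(-1) = -H)
X = 0 (X = 4*0 = 0)
1/(17*(X + I(-4)) - 1*464) = 1/(17*(0 - 1*(-4)) - 1*464) = 1/(17*(0 + 4) - 464) = 1/(17*4 - 464) = 1/(68 - 464) = 1/(-396) = -1/396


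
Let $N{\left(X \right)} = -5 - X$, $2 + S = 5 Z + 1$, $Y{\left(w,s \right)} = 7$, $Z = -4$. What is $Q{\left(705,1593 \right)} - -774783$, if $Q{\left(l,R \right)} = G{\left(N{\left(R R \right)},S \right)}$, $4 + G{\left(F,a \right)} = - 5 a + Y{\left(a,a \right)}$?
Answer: $774891$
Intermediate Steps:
$S = -21$ ($S = -2 + \left(5 \left(-4\right) + 1\right) = -2 + \left(-20 + 1\right) = -2 - 19 = -21$)
$G{\left(F,a \right)} = 3 - 5 a$ ($G{\left(F,a \right)} = -4 - \left(-7 + 5 a\right) = 3 - 5 a$)
$Q{\left(l,R \right)} = 108$ ($Q{\left(l,R \right)} = 3 - -105 = 3 + 105 = 108$)
$Q{\left(705,1593 \right)} - -774783 = 108 - -774783 = 108 + 774783 = 774891$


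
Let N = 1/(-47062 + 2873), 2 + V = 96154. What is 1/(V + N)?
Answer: 44189/4248860727 ≈ 1.0400e-5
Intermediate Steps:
V = 96152 (V = -2 + 96154 = 96152)
N = -1/44189 (N = 1/(-44189) = -1/44189 ≈ -2.2630e-5)
1/(V + N) = 1/(96152 - 1/44189) = 1/(4248860727/44189) = 44189/4248860727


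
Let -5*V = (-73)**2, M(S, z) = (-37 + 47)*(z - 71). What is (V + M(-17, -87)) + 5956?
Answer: 16551/5 ≈ 3310.2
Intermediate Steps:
M(S, z) = -710 + 10*z (M(S, z) = 10*(-71 + z) = -710 + 10*z)
V = -5329/5 (V = -1/5*(-73)**2 = -1/5*5329 = -5329/5 ≈ -1065.8)
(V + M(-17, -87)) + 5956 = (-5329/5 + (-710 + 10*(-87))) + 5956 = (-5329/5 + (-710 - 870)) + 5956 = (-5329/5 - 1580) + 5956 = -13229/5 + 5956 = 16551/5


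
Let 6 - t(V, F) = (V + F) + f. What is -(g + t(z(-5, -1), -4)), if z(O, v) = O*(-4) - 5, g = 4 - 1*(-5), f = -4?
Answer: -8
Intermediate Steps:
g = 9 (g = 4 + 5 = 9)
z(O, v) = -5 - 4*O (z(O, v) = -4*O - 5 = -5 - 4*O)
t(V, F) = 10 - F - V (t(V, F) = 6 - ((V + F) - 4) = 6 - ((F + V) - 4) = 6 - (-4 + F + V) = 6 + (4 - F - V) = 10 - F - V)
-(g + t(z(-5, -1), -4)) = -(9 + (10 - 1*(-4) - (-5 - 4*(-5)))) = -(9 + (10 + 4 - (-5 + 20))) = -(9 + (10 + 4 - 1*15)) = -(9 + (10 + 4 - 15)) = -(9 - 1) = -1*8 = -8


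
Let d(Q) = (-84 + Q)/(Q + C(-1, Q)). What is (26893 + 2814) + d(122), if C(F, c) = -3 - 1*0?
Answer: 3535171/119 ≈ 29707.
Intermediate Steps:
C(F, c) = -3 (C(F, c) = -3 + 0 = -3)
d(Q) = (-84 + Q)/(-3 + Q) (d(Q) = (-84 + Q)/(Q - 3) = (-84 + Q)/(-3 + Q))
(26893 + 2814) + d(122) = (26893 + 2814) + (-84 + 122)/(-3 + 122) = 29707 + 38/119 = 3535171/119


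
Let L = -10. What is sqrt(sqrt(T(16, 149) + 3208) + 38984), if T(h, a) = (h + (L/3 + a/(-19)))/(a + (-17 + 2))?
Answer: sqrt(2274289291296 + 7638*sqrt(187153753602))/7638 ≈ 197.59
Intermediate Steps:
T(h, a) = (-10/3 + h - a/19)/(-15 + a) (T(h, a) = (h + (-10/3 + a/(-19)))/(a + (-17 + 2)) = (h + (-10*1/3 + a*(-1/19)))/(a - 15) = (h + (-10/3 - a/19))/(-15 + a) = (-10/3 + h - a/19)/(-15 + a))
sqrt(sqrt(T(16, 149) + 3208) + 38984) = sqrt(sqrt((-10/3 + 16 - 1/19*149)/(-15 + 149) + 3208) + 38984) = sqrt(sqrt((-10/3 + 16 - 149/19)/134 + 3208) + 38984) = sqrt(sqrt((1/134)*(275/57) + 3208) + 38984) = sqrt(sqrt(275/7638 + 3208) + 38984) = sqrt(sqrt(24502979/7638) + 38984) = sqrt(sqrt(187153753602)/7638 + 38984) = sqrt(38984 + sqrt(187153753602)/7638)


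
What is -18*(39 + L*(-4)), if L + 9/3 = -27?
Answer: -2862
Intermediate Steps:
L = -30 (L = -3 - 27 = -30)
-18*(39 + L*(-4)) = -18*(39 - 30*(-4)) = -18*(39 + 120) = -18*159 = -2862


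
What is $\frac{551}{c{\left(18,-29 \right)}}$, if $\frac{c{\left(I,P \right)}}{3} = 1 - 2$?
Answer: $- \frac{551}{3} \approx -183.67$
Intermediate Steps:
$c{\left(I,P \right)} = -3$ ($c{\left(I,P \right)} = 3 \left(1 - 2\right) = 3 \left(-1\right) = -3$)
$\frac{551}{c{\left(18,-29 \right)}} = \frac{551}{-3} = 551 \left(- \frac{1}{3}\right) = - \frac{551}{3}$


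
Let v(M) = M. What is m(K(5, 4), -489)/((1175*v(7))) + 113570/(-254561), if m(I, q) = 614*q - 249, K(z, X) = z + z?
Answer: -15485684189/418752845 ≈ -36.980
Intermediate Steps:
K(z, X) = 2*z
m(I, q) = -249 + 614*q
m(K(5, 4), -489)/((1175*v(7))) + 113570/(-254561) = (-249 + 614*(-489))/((1175*7)) + 113570/(-254561) = (-249 - 300246)/8225 + 113570*(-1/254561) = -300495*1/8225 - 113570/254561 = -60099/1645 - 113570/254561 = -15485684189/418752845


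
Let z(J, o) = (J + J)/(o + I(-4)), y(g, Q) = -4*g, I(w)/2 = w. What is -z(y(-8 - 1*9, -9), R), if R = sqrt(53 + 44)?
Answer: 136/(8 - sqrt(97)) ≈ -73.559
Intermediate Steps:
I(w) = 2*w
R = sqrt(97) ≈ 9.8489
z(J, o) = 2*J/(-8 + o) (z(J, o) = (J + J)/(o + 2*(-4)) = (2*J)/(o - 8) = (2*J)/(-8 + o) = 2*J/(-8 + o))
-z(y(-8 - 1*9, -9), R) = -2*(-4*(-8 - 1*9))/(-8 + sqrt(97)) = -2*(-4*(-8 - 9))/(-8 + sqrt(97)) = -2*(-4*(-17))/(-8 + sqrt(97)) = -2*68/(-8 + sqrt(97)) = -136/(-8 + sqrt(97))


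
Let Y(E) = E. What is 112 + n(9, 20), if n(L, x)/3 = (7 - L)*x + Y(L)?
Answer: 19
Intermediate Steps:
n(L, x) = 3*L + 3*x*(7 - L) (n(L, x) = 3*((7 - L)*x + L) = 3*(x*(7 - L) + L) = 3*(L + x*(7 - L)) = 3*L + 3*x*(7 - L))
112 + n(9, 20) = 112 + (3*9 + 21*20 - 3*9*20) = 112 + (27 + 420 - 540) = 112 - 93 = 19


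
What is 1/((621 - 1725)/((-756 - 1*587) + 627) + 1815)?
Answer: 179/325161 ≈ 0.00055050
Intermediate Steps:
1/((621 - 1725)/((-756 - 1*587) + 627) + 1815) = 1/(-1104/((-756 - 587) + 627) + 1815) = 1/(-1104/(-1343 + 627) + 1815) = 1/(-1104/(-716) + 1815) = 1/(-1104*(-1/716) + 1815) = 1/(276/179 + 1815) = 1/(325161/179) = 179/325161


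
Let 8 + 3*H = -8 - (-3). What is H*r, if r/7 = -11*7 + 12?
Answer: 5915/3 ≈ 1971.7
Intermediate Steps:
r = -455 (r = 7*(-11*7 + 12) = 7*(-77 + 12) = 7*(-65) = -455)
H = -13/3 (H = -8/3 + (-8 - (-3))/3 = -8/3 + (-8 - 1*(-3))/3 = -8/3 + (-8 + 3)/3 = -8/3 + (⅓)*(-5) = -8/3 - 5/3 = -13/3 ≈ -4.3333)
H*r = -13/3*(-455) = 5915/3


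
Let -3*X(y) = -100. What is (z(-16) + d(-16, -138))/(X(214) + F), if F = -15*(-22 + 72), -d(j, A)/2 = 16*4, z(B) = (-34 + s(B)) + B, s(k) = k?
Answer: 291/1075 ≈ 0.27070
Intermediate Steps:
z(B) = -34 + 2*B (z(B) = (-34 + B) + B = -34 + 2*B)
X(y) = 100/3 (X(y) = -⅓*(-100) = 100/3)
d(j, A) = -128 (d(j, A) = -32*4 = -2*64 = -128)
F = -750 (F = -15*50 = -750)
(z(-16) + d(-16, -138))/(X(214) + F) = ((-34 + 2*(-16)) - 128)/(100/3 - 750) = ((-34 - 32) - 128)/(-2150/3) = (-66 - 128)*(-3/2150) = -194*(-3/2150) = 291/1075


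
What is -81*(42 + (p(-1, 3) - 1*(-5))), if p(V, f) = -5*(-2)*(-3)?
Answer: -1377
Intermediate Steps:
p(V, f) = -30 (p(V, f) = 10*(-3) = -30)
-81*(42 + (p(-1, 3) - 1*(-5))) = -81*(42 + (-30 - 1*(-5))) = -81*(42 + (-30 + 5)) = -81*(42 - 25) = -81*17 = -1377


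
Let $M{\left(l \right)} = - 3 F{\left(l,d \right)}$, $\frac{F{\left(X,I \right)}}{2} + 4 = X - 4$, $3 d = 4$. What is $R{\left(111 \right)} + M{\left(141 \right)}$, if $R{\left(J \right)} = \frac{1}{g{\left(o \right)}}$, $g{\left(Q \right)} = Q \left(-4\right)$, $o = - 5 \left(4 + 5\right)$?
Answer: $- \frac{143639}{180} \approx -797.99$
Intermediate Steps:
$o = -45$ ($o = \left(-5\right) 9 = -45$)
$d = \frac{4}{3}$ ($d = \frac{1}{3} \cdot 4 = \frac{4}{3} \approx 1.3333$)
$g{\left(Q \right)} = - 4 Q$
$F{\left(X,I \right)} = -16 + 2 X$ ($F{\left(X,I \right)} = -8 + 2 \left(X - 4\right) = -8 + 2 \left(-4 + X\right) = -8 + \left(-8 + 2 X\right) = -16 + 2 X$)
$R{\left(J \right)} = \frac{1}{180}$ ($R{\left(J \right)} = \frac{1}{\left(-4\right) \left(-45\right)} = \frac{1}{180}$)
$M{\left(l \right)} = 48 - 6 l$ ($M{\left(l \right)} = - 3 \left(-16 + 2 l\right) = 48 - 6 l$)
$R{\left(111 \right)} + M{\left(141 \right)} = \frac{1}{180} + \left(48 - 846\right) = \frac{1}{180} - 798 = - \frac{143639}{180}$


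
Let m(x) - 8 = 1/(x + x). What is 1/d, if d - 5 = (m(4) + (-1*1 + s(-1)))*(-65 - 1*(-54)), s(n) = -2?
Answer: -8/411 ≈ -0.019465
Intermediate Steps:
m(x) = 8 + 1/(2*x) (m(x) = 8 + 1/(x + x) = 8 + 1/(2*x))
d = -411/8 (d = 5 + ((8 + (½)/4) + (-1*1 - 2))*(-65 - 1*(-54)) = 5 + ((8 + (½)*(¼)) + (-1 - 2))*(-65 + 54) = 5 + ((8 + ⅛) - 3)*(-11) = 5 + (65/8 - 3)*(-11) = 5 + (41/8)*(-11) = 5 - 451/8 = -411/8 ≈ -51.375)
1/d = 1/(-411/8) = -8/411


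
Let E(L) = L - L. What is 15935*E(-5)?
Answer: 0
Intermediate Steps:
E(L) = 0
15935*E(-5) = 15935*0 = 0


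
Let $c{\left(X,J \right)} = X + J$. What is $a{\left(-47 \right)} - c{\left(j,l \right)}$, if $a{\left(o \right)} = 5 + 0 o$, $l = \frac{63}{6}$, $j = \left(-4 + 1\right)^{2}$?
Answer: $- \frac{29}{2} \approx -14.5$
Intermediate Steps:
$j = 9$ ($j = \left(-3\right)^{2} = 9$)
$l = \frac{21}{2}$ ($l = 63 \cdot \frac{1}{6} = \frac{21}{2} \approx 10.5$)
$c{\left(X,J \right)} = J + X$
$a{\left(o \right)} = 5$ ($a{\left(o \right)} = 5 + 0 = 5$)
$a{\left(-47 \right)} - c{\left(j,l \right)} = 5 - \left(\frac{21}{2} + 9\right) = 5 - \frac{39}{2} = - \frac{29}{2}$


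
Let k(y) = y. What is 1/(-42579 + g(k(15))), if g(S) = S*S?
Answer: -1/42354 ≈ -2.3611e-5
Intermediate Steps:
g(S) = S²
1/(-42579 + g(k(15))) = 1/(-42579 + 15²) = 1/(-42579 + 225) = 1/(-42354) = -1/42354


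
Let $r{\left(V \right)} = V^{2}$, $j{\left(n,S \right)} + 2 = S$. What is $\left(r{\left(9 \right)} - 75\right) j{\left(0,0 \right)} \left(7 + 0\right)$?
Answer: $-84$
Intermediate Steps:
$j{\left(n,S \right)} = -2 + S$
$\left(r{\left(9 \right)} - 75\right) j{\left(0,0 \right)} \left(7 + 0\right) = \left(9^{2} - 75\right) \left(-2 + 0\right) \left(7 + 0\right) = \left(81 - 75\right) \left(\left(-2\right) 7\right) = 6 \left(-14\right) = -84$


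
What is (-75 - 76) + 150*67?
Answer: 9899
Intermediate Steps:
(-75 - 76) + 150*67 = -151 + 10050 = 9899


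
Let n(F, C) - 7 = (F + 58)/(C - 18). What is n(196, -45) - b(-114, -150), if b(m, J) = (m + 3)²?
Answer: -776036/63 ≈ -12318.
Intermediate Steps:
n(F, C) = 7 + (58 + F)/(-18 + C) (n(F, C) = 7 + (F + 58)/(C - 18) = 7 + (58 + F)/(-18 + C))
b(m, J) = (3 + m)²
n(196, -45) - b(-114, -150) = (-68 + 196 + 7*(-45))/(-18 - 45) - (3 - 114)² = (-68 + 196 - 315)/(-63) - 1*(-111)² = -1/63*(-187) - 1*12321 = 187/63 - 12321 = -776036/63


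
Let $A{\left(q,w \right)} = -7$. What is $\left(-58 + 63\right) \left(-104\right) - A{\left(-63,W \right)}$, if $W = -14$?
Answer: $-513$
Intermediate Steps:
$\left(-58 + 63\right) \left(-104\right) - A{\left(-63,W \right)} = \left(-58 + 63\right) \left(-104\right) - -7 = 5 \left(-104\right) + 7 = -520 + 7 = -513$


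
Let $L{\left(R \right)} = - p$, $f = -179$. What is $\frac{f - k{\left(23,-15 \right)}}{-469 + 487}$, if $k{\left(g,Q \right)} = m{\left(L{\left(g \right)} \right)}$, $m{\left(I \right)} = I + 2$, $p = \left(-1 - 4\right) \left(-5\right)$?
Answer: $- \frac{26}{3} \approx -8.6667$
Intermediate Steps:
$p = 25$ ($p = \left(-5\right) \left(-5\right) = 25$)
$L{\left(R \right)} = -25$ ($L{\left(R \right)} = \left(-1\right) 25 = -25$)
$m{\left(I \right)} = 2 + I$
$k{\left(g,Q \right)} = -23$ ($k{\left(g,Q \right)} = 2 - 25 = -23$)
$\frac{f - k{\left(23,-15 \right)}}{-469 + 487} = \frac{-179 - -23}{-469 + 487} = \frac{-179 + 23}{18} = \left(-156\right) \frac{1}{18} = - \frac{26}{3}$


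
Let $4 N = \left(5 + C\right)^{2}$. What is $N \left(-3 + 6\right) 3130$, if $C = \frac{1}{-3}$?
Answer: $\frac{153370}{3} \approx 51123.0$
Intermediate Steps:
$C = - \frac{1}{3} \approx -0.33333$
$N = \frac{49}{9}$ ($N = \frac{\left(5 - \frac{1}{3}\right)^{2}}{4} = \frac{\left(\frac{14}{3}\right)^{2}}{4} = \frac{1}{4} \cdot \frac{196}{9} = \frac{49}{9} \approx 5.4444$)
$N \left(-3 + 6\right) 3130 = \frac{49 \left(-3 + 6\right)}{9} \cdot 3130 = \frac{49}{9} \cdot 3 \cdot 3130 = \frac{49}{3} \cdot 3130 = \frac{153370}{3}$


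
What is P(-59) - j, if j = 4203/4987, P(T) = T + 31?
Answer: -143839/4987 ≈ -28.843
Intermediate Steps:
P(T) = 31 + T
j = 4203/4987 (j = 4203*(1/4987) = 4203/4987 ≈ 0.84279)
P(-59) - j = (31 - 59) - 1*4203/4987 = -28 - 4203/4987 = -143839/4987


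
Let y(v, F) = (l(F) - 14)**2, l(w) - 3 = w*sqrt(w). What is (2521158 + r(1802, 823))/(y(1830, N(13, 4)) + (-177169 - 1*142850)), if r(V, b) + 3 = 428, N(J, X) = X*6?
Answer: -385895497571/46837301330 + 665697912*sqrt(6)/23418650665 ≈ -8.1694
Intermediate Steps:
N(J, X) = 6*X
l(w) = 3 + w**(3/2) (l(w) = 3 + w*sqrt(w) = 3 + w**(3/2))
r(V, b) = 425 (r(V, b) = -3 + 428 = 425)
y(v, F) = (-11 + F**(3/2))**2 (y(v, F) = ((3 + F**(3/2)) - 14)**2 = (-11 + F**(3/2))**2)
(2521158 + r(1802, 823))/(y(1830, N(13, 4)) + (-177169 - 1*142850)) = (2521158 + 425)/((-11 + (6*4)**(3/2))**2 + (-177169 - 1*142850)) = 2521583/((-11 + 24**(3/2))**2 + (-177169 - 142850)) = 2521583/((-11 + 48*sqrt(6))**2 - 320019) = 2521583/(-320019 + (-11 + 48*sqrt(6))**2)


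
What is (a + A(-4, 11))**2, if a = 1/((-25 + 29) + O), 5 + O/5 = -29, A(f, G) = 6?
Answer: 990025/27556 ≈ 35.928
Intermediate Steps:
O = -170 (O = -25 + 5*(-29) = -25 - 145 = -170)
a = -1/166 (a = 1/((-25 + 29) - 170) = 1/(4 - 170) = 1/(-166) = -1/166 ≈ -0.0060241)
(a + A(-4, 11))**2 = (-1/166 + 6)**2 = (995/166)**2 = 990025/27556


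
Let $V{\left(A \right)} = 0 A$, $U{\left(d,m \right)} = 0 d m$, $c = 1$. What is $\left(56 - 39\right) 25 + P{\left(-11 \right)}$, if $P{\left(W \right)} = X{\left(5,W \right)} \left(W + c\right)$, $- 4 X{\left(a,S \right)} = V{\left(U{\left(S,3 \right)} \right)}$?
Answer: $425$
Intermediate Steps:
$U{\left(d,m \right)} = 0$ ($U{\left(d,m \right)} = 0 m = 0$)
$V{\left(A \right)} = 0$
$X{\left(a,S \right)} = 0$ ($X{\left(a,S \right)} = \left(- \frac{1}{4}\right) 0 = 0$)
$P{\left(W \right)} = 0$ ($P{\left(W \right)} = 0 \left(W + 1\right) = 0 \left(1 + W\right) = 0$)
$\left(56 - 39\right) 25 + P{\left(-11 \right)} = \left(56 - 39\right) 25 + 0 = 17 \cdot 25 + 0 = 425 + 0 = 425$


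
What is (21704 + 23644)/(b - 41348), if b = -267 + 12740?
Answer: -15116/9625 ≈ -1.5705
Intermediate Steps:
b = 12473
(21704 + 23644)/(b - 41348) = (21704 + 23644)/(12473 - 41348) = 45348/(-28875) = 45348*(-1/28875) = -15116/9625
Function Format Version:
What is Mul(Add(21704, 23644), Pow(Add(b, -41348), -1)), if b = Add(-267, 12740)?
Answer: Rational(-15116, 9625) ≈ -1.5705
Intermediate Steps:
b = 12473
Mul(Add(21704, 23644), Pow(Add(b, -41348), -1)) = Mul(Add(21704, 23644), Pow(Add(12473, -41348), -1)) = Mul(45348, Pow(-28875, -1)) = Mul(45348, Rational(-1, 28875)) = Rational(-15116, 9625)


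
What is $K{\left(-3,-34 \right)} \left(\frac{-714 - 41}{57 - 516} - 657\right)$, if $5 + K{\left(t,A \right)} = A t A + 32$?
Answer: $\frac{345026776}{153} \approx 2.2551 \cdot 10^{6}$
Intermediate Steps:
$K{\left(t,A \right)} = 27 + t A^{2}$ ($K{\left(t,A \right)} = -5 + \left(A t A + 32\right) = -5 + \left(t A^{2} + 32\right) = -5 + \left(32 + t A^{2}\right) = 27 + t A^{2}$)
$K{\left(-3,-34 \right)} \left(\frac{-714 - 41}{57 - 516} - 657\right) = \left(27 - 3 \left(-34\right)^{2}\right) \left(\frac{-714 - 41}{57 - 516} - 657\right) = \left(27 - 3468\right) \left(- \frac{755}{-459} - 657\right) = \left(27 - 3468\right) \left(\left(-755\right) \left(- \frac{1}{459}\right) - 657\right) = - 3441 \left(\frac{755}{459} - 657\right) = \left(-3441\right) \left(- \frac{300808}{459}\right) = \frac{345026776}{153}$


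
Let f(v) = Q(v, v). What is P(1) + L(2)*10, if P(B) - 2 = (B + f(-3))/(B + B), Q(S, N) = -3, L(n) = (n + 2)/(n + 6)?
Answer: 6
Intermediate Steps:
L(n) = (2 + n)/(6 + n)
f(v) = -3
P(B) = 2 + (-3 + B)/(2*B) (P(B) = 2 + (B - 3)/(B + B) = 2 + (-3 + B)/((2*B)) = 2 + (-3 + B)*(1/(2*B)) = 2 + (-3 + B)/(2*B))
P(1) + L(2)*10 = (1/2)*(-3 + 5*1)/1 + ((2 + 2)/(6 + 2))*10 = (1/2)*1*(-3 + 5) + (4/8)*10 = (1/2)*1*2 + ((1/8)*4)*10 = 1 + (1/2)*10 = 1 + 5 = 6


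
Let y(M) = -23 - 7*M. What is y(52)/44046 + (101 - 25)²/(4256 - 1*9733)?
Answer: -28503255/26804438 ≈ -1.0634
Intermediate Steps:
y(52)/44046 + (101 - 25)²/(4256 - 1*9733) = (-23 - 7*52)/44046 + (101 - 25)²/(4256 - 1*9733) = (-23 - 364)*(1/44046) + 76²/(4256 - 9733) = -387*1/44046 + 5776/(-5477) = -43/4894 + 5776*(-1/5477) = -43/4894 - 5776/5477 = -28503255/26804438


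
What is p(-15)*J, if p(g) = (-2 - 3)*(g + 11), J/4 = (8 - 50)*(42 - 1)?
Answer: -137760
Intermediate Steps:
J = -6888 (J = 4*((8 - 50)*(42 - 1)) = 4*(-42*41) = 4*(-1722) = -6888)
p(g) = -55 - 5*g (p(g) = -5*(11 + g) = -55 - 5*g)
p(-15)*J = (-55 - 5*(-15))*(-6888) = (-55 + 75)*(-6888) = 20*(-6888) = -137760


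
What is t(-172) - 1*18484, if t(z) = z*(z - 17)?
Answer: 14024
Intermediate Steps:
t(z) = z*(-17 + z)
t(-172) - 1*18484 = -172*(-17 - 172) - 1*18484 = -172*(-189) - 18484 = 32508 - 18484 = 14024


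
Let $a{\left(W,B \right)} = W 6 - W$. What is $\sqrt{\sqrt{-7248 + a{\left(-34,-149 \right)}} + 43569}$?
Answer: $\sqrt{43569 + i \sqrt{7418}} \approx 208.73 + 0.206 i$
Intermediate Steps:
$a{\left(W,B \right)} = 5 W$ ($a{\left(W,B \right)} = 6 W - W = 5 W$)
$\sqrt{\sqrt{-7248 + a{\left(-34,-149 \right)}} + 43569} = \sqrt{\sqrt{-7248 + 5 \left(-34\right)} + 43569} = \sqrt{\sqrt{-7248 - 170} + 43569} = \sqrt{\sqrt{-7418} + 43569} = \sqrt{i \sqrt{7418} + 43569} = \sqrt{43569 + i \sqrt{7418}}$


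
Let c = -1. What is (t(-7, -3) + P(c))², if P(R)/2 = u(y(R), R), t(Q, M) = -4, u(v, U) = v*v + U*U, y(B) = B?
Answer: 0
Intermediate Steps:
u(v, U) = U² + v² (u(v, U) = v² + U² = U² + v²)
P(R) = 4*R² (P(R) = 2*(R² + R²) = 2*(2*R²) = 4*R²)
(t(-7, -3) + P(c))² = (-4 + 4*(-1)²)² = (-4 + 4*1)² = (-4 + 4)² = 0² = 0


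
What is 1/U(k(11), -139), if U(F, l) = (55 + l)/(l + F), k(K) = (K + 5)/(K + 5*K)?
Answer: 4579/2772 ≈ 1.6519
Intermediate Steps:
k(K) = (5 + K)/(6*K) (k(K) = (5 + K)/((6*K)) = (5 + K)*(1/(6*K)) = (5 + K)/(6*K))
U(F, l) = (55 + l)/(F + l)
1/U(k(11), -139) = 1/((55 - 139)/((⅙)*(5 + 11)/11 - 139)) = 1/(-84/((⅙)*(1/11)*16 - 139)) = 1/(-84/(8/33 - 139)) = 1/(-84/(-4579/33)) = 1/(-33/4579*(-84)) = 1/(2772/4579) = 4579/2772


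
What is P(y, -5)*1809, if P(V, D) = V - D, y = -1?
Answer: 7236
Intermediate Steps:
P(y, -5)*1809 = (-1 - 1*(-5))*1809 = (-1 + 5)*1809 = 4*1809 = 7236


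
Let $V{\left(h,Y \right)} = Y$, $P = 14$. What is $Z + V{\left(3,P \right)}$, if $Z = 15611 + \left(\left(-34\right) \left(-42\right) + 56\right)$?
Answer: $17109$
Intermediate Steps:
$Z = 17095$ ($Z = 15611 + \left(1428 + 56\right) = 15611 + 1484 = 17095$)
$Z + V{\left(3,P \right)} = 17095 + 14 = 17109$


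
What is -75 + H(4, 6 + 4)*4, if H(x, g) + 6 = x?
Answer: -83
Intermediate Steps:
H(x, g) = -6 + x
-75 + H(4, 6 + 4)*4 = -75 + (-6 + 4)*4 = -75 - 2*4 = -75 - 8 = -83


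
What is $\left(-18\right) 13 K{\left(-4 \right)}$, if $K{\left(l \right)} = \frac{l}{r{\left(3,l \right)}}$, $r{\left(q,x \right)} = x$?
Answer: $-234$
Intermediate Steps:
$K{\left(l \right)} = 1$ ($K{\left(l \right)} = \frac{l}{l} = 1$)
$\left(-18\right) 13 K{\left(-4 \right)} = \left(-18\right) 13 \cdot 1 = \left(-234\right) 1 = -234$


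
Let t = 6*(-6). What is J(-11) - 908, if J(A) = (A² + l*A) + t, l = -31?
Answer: -482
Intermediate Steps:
t = -36
J(A) = -36 + A² - 31*A (J(A) = (A² - 31*A) - 36 = -36 + A² - 31*A)
J(-11) - 908 = (-36 + (-11)² - 31*(-11)) - 908 = (-36 + 121 + 341) - 908 = 426 - 908 = -482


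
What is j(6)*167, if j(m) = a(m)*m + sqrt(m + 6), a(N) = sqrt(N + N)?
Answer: 2338*sqrt(3) ≈ 4049.5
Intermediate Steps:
a(N) = sqrt(2)*sqrt(N) (a(N) = sqrt(2*N) = sqrt(2)*sqrt(N))
j(m) = sqrt(6 + m) + sqrt(2)*m**(3/2) (j(m) = (sqrt(2)*sqrt(m))*m + sqrt(m + 6) = sqrt(2)*m**(3/2) + sqrt(6 + m) = sqrt(6 + m) + sqrt(2)*m**(3/2))
j(6)*167 = (sqrt(6 + 6) + sqrt(2)*6**(3/2))*167 = (sqrt(12) + sqrt(2)*(6*sqrt(6)))*167 = (2*sqrt(3) + 12*sqrt(3))*167 = (14*sqrt(3))*167 = 2338*sqrt(3)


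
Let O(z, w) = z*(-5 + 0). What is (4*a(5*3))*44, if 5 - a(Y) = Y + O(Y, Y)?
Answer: 11440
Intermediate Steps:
O(z, w) = -5*z (O(z, w) = z*(-5) = -5*z)
a(Y) = 5 + 4*Y (a(Y) = 5 - (Y - 5*Y) = 5 - (-4)*Y = 5 + 4*Y)
(4*a(5*3))*44 = (4*(5 + 4*(5*3)))*44 = (4*(5 + 4*15))*44 = (4*(5 + 60))*44 = (4*65)*44 = 260*44 = 11440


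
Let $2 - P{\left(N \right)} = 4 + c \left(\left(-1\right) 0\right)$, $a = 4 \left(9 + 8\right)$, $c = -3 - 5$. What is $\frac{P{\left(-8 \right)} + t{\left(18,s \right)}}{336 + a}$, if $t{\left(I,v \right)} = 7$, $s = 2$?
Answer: $\frac{5}{404} \approx 0.012376$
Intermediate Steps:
$c = -8$
$a = 68$ ($a = 4 \cdot 17 = 68$)
$P{\left(N \right)} = -2$ ($P{\left(N \right)} = 2 - \left(4 - 8 \left(\left(-1\right) 0\right)\right) = 2 - \left(4 - 0\right) = 2 - \left(4 + 0\right) = 2 - 4 = -2$)
$\frac{P{\left(-8 \right)} + t{\left(18,s \right)}}{336 + a} = \frac{-2 + 7}{336 + 68} = \frac{5}{404}$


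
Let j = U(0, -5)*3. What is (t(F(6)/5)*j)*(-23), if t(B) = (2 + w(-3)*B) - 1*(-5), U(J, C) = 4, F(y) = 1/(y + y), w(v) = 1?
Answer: -9683/5 ≈ -1936.6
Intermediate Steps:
F(y) = 1/(2*y)
j = 12 (j = 4*3 = 12)
t(B) = 7 + B (t(B) = (2 + 1*B) - 1*(-5) = (2 + B) + 5 = 7 + B)
(t(F(6)/5)*j)*(-23) = ((7 + ((1/2)/6)/5)*12)*(-23) = ((7 + ((1/2)*(1/6))*(1/5))*12)*(-23) = ((7 + (1/12)*(1/5))*12)*(-23) = ((7 + 1/60)*12)*(-23) = ((421/60)*12)*(-23) = (421/5)*(-23) = -9683/5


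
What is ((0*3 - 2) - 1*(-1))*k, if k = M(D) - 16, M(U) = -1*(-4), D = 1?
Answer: 12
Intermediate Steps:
M(U) = 4
k = -12 (k = 4 - 16 = -12)
((0*3 - 2) - 1*(-1))*k = ((0*3 - 2) - 1*(-1))*(-12) = ((0 - 2) + 1)*(-12) = (-2 + 1)*(-12) = -1*(-12) = 12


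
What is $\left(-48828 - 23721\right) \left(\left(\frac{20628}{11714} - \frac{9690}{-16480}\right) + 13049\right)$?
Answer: $- \frac{9139433213515581}{9652336} \approx -9.4686 \cdot 10^{8}$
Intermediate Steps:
$\left(-48828 - 23721\right) \left(\left(\frac{20628}{11714} - \frac{9690}{-16480}\right) + 13049\right) = - 72549 \left(\left(20628 \cdot \frac{1}{11714} - - \frac{969}{1648}\right) + 13049\right) = - 72549 \left(\left(\frac{10314}{5857} + \frac{969}{1648}\right) + 13049\right) = - 72549 \left(\frac{22672905}{9652336} + 13049\right) = \left(-72549\right) \frac{125976005369}{9652336} = - \frac{9139433213515581}{9652336}$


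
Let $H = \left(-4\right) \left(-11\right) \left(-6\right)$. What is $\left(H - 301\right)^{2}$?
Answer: $319225$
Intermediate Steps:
$H = -264$ ($H = 44 \left(-6\right) = -264$)
$\left(H - 301\right)^{2} = \left(-264 - 301\right)^{2} = \left(-565\right)^{2} = 319225$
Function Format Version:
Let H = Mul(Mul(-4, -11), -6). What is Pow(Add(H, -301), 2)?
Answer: 319225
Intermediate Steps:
H = -264 (H = Mul(44, -6) = -264)
Pow(Add(H, -301), 2) = Pow(Add(-264, -301), 2) = Pow(-565, 2) = 319225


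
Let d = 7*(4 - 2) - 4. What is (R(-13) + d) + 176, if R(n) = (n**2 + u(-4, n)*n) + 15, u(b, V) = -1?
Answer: 383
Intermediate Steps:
d = 10 (d = 7*2 - 4 = 14 - 4 = 10)
R(n) = 15 + n**2 - n (R(n) = (n**2 - n) + 15 = 15 + n**2 - n)
(R(-13) + d) + 176 = ((15 + (-13)**2 - 1*(-13)) + 10) + 176 = ((15 + 169 + 13) + 10) + 176 = (197 + 10) + 176 = 207 + 176 = 383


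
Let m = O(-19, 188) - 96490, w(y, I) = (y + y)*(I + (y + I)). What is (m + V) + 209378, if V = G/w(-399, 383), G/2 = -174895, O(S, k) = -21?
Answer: 124267882/1101 ≈ 1.1287e+5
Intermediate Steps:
w(y, I) = 2*y*(y + 2*I) (w(y, I) = (2*y)*(I + (I + y)) = (2*y)*(y + 2*I) = 2*y*(y + 2*I))
G = -349790 (G = 2*(-174895) = -349790)
m = -96511 (m = -21 - 96490 = -96511)
V = 1315/1101 (V = -349790*(-1/(798*(-399 + 2*383))) = -349790*(-1/(798*(-399 + 766))) = -349790/(2*(-399)*367) = -349790/(-292866) = -349790*(-1/292866) = 1315/1101 ≈ 1.1944)
(m + V) + 209378 = (-96511 + 1315/1101) + 209378 = -106257296/1101 + 209378 = 124267882/1101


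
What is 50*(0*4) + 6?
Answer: 6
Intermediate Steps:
50*(0*4) + 6 = 50*0 + 6 = 0 + 6 = 6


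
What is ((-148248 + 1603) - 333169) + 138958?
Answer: -340856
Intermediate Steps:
((-148248 + 1603) - 333169) + 138958 = (-146645 - 333169) + 138958 = -479814 + 138958 = -340856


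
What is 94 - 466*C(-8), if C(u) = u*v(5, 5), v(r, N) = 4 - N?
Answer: -3634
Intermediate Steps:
C(u) = -u (C(u) = u*(4 - 1*5) = u*(4 - 5) = u*(-1) = -u)
94 - 466*C(-8) = 94 - (-466)*(-8) = 94 - 466*8 = 94 - 3728 = -3634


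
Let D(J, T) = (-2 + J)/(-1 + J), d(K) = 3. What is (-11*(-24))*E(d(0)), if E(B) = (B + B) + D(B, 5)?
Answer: 1716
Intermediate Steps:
D(J, T) = (-2 + J)/(-1 + J)
E(B) = 2*B + (-2 + B)/(-1 + B) (E(B) = (B + B) + (-2 + B)/(-1 + B) = 2*B + (-2 + B)/(-1 + B))
(-11*(-24))*E(d(0)) = (-11*(-24))*((-2 - 1*3 + 2*3**2)/(-1 + 3)) = 264*((-2 - 3 + 2*9)/2) = 264*((-2 - 3 + 18)/2) = 264*((1/2)*13) = 264*(13/2) = 1716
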